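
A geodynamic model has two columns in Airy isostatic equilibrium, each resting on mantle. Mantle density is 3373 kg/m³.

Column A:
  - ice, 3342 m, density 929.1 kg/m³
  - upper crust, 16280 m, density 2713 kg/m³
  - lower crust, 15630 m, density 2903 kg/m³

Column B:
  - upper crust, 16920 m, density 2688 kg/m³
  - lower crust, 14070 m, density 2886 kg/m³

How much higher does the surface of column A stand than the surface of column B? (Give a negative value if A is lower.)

2320 m

For any compensation level in the mantle, the mantle terms cancel and isostasy reduces to e = (Σt_A − Σt_B) − (Σ(ρt)_A − Σ(ρt)_B) / ρ_m.
Σt_A = 35252 m; Σt_B = 30990 m; Σ(ρt)_A = 92646582.2; Σ(ρt)_B = 86086980 (in m·kg/m³).
e = (35252 − 30990) − (92646582.2 − 86086980) / 3373 = 2320 m.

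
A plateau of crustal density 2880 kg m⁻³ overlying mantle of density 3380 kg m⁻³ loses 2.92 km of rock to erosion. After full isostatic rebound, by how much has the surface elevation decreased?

Rebound u = e ρ_c/ρ_m = 2.92 km × 2880/3380 = 2.488 km.
Net surface drop = e − u = 2.92 km − 2.488 km = e (ρ_m − ρ_c)/ρ_m = 0.432 km.

0.432 km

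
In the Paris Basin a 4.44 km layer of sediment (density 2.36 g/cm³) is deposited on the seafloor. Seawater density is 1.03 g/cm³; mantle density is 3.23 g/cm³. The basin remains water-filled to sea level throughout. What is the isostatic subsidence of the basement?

2.68 km

Submarine loading: the sediment displaces seawater, and the subsidence is in turn flooded, so s (ρ_m − ρ_w) = t (ρ_sed − ρ_w).
s = 4.44 km × (2.36 − 1.03) / (3.23 − 1.03) = 2.68 km.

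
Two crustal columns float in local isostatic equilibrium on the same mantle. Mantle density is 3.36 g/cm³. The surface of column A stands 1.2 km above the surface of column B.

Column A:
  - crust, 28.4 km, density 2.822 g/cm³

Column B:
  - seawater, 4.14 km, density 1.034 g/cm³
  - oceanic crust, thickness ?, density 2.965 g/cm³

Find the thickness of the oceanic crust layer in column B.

Take the compensation level at the base of the deeper column (depth z_c below the surface of column A) and equate Σ ρ_i t_i down to z_c; mantle fills any gap and the z_c terms cancel.
Column A: 28.4×2.822 + (z_c − 28.4)×3.36
Column B: 1.2×0 + 4.14×1.034 + x×2.965 + (z_c − 1.2 − 4.14 − x)×3.36
The z_c×3.36 term appears on both sides and cancels. Collect the known terms of each column as K = Σ(ρt)_known − 3.36 × (depth of known layers): K_A = 80.1448 − 3.36×28.4 = −15.2792; K_B = 4.28076 − 3.36×(1.2 + 4.14) = −13.66164.
Balance: K_A = K_B − x×(3.36 − 2.965), so x = (K_B − K_A)/(3.36 − 2.965) = 1.61756/0.395 = 4.1 km.

4.1 km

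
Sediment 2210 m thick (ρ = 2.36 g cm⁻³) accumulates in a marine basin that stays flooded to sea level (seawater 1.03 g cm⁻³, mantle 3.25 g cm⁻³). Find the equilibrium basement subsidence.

Submarine loading: the sediment displaces seawater, and the subsidence is in turn flooded, so s (ρ_m − ρ_w) = t (ρ_sed − ρ_w).
s = 2210 m × (2.36 − 1.03) / (3.25 − 1.03) = 1320 m.

1320 m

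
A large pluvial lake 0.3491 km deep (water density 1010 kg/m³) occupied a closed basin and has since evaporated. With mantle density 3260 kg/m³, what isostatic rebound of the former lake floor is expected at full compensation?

0.108 km

u = d ρ_w/ρ_m = 0.3491 km × 1010/3260 = 0.108 km.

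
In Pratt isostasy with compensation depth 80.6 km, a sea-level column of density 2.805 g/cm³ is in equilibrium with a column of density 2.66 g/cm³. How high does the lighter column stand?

ρ_ref D = ρ (D + h) → h = D (ρ_ref − ρ)/ρ.
h = 80.6 km × (2.805 − 2.66)/2.66 = 4.39 km.

4.39 km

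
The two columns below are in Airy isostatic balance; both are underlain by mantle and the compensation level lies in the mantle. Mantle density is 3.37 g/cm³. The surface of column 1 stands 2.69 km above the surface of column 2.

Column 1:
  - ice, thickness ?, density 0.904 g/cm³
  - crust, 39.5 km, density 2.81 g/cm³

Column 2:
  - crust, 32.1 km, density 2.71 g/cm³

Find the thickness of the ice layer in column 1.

3.3 km

Take the compensation level at the base of the deeper column (depth z_c below the surface of column 1) and equate Σ ρ_i t_i down to z_c; mantle fills any gap and the z_c terms cancel.
Column 1: x×0.904 + 39.5×2.81 + (z_c − 39.5 − x)×3.37
Column 2: 2.69×0 + 32.1×2.71 + (z_c − 2.69 − 32.1)×3.37
The z_c×3.37 term appears on both sides and cancels. Collect the known terms of each column as K = Σ(ρt)_known − 3.37 × (depth of known layers): K_1 = 110.995 − 3.37×39.5 = −22.12; K_2 = 86.991 − 3.37×(2.69 + 32.1) = −30.2513.
Balance: K_1 − x×(3.37 − 0.904) = K_2, so x = (K_1 − K_2)/(3.37 − 0.904) = 8.1313/2.466 = 3.3 km.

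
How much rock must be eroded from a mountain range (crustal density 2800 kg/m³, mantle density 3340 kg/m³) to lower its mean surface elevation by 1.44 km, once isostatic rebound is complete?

8.91 km

Net drop Δ = e − u = e − e ρ_c/ρ_m = e (ρ_m − ρ_c)/ρ_m.
e = Δ ρ_m/(ρ_m − ρ_c) = 1.44 km × 3340/540 = 8.91 km.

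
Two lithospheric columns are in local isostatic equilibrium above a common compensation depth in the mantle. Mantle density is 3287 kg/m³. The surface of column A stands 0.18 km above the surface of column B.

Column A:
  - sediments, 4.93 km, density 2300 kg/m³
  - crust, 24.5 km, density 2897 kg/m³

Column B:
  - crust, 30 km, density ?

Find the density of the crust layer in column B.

Take the compensation level at the base of the deeper column (depth z_c below the surface of column A) and equate Σ ρ_i t_i down to z_c; mantle fills any gap and the z_c terms cancel.
Column A: 4.93×2300 + 24.5×2897 + (z_c − 29.43)×3287
Column B: 0.18×0 + 30×ρ + (z_c − 0.18 − 30)×3287
The z_c×3287 term appears on both sides and cancels. Collect the known terms of each column as K = Σ(ρt)_known − 3287 × (depth of known layers): K_A = 82315.5 − 3287×29.43 = −14420.91; K_B = 0 − 3287×(0.18 + 30) = −99201.66.
Balance: K_A = K_B + 30×ρ, so ρ = (K_A − K_B)/30 = 84780.8/30 = 2830 kg/m³.

2830 kg/m³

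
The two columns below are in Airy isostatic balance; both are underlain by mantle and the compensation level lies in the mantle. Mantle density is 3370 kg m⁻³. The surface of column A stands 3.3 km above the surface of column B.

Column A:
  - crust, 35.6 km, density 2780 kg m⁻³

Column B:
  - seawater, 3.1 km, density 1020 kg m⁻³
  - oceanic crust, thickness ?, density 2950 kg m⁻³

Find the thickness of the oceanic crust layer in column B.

6.19 km

Take the compensation level at the base of the deeper column (depth z_c below the surface of column A) and equate Σ ρ_i t_i down to z_c; mantle fills any gap and the z_c terms cancel.
Column A: 35.6×2780 + (z_c − 35.6)×3370
Column B: 3.3×0 + 3.1×1020 + x×2950 + (z_c − 3.3 − 3.1 − x)×3370
The z_c×3370 term appears on both sides and cancels. Collect the known terms of each column as K = Σ(ρt)_known − 3370 × (depth of known layers): K_A = 98968 − 3370×35.6 = −21004; K_B = 3162 − 3370×(3.3 + 3.1) = −18406.
Balance: K_A = K_B − x×(3370 − 2950), so x = (K_B − K_A)/(3370 − 2950) = 2598/420 = 6.19 km.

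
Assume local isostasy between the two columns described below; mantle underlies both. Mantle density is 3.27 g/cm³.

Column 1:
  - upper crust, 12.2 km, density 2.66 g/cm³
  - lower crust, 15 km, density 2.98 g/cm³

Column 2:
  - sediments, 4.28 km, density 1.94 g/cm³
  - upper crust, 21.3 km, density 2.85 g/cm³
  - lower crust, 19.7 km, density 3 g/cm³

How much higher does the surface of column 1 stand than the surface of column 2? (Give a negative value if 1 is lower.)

−2.5 km

For any compensation level in the mantle, the mantle terms cancel and isostasy reduces to e = (Σt_1 − Σt_2) − (Σ(ρt)_1 − Σ(ρt)_2) / ρ_m.
Σt_1 = 27.2 km; Σt_2 = 45.28 km; Σ(ρt)_1 = 77.152; Σ(ρt)_2 = 128.1082 (in km·g/cm³).
e = (27.2 − 45.28) − (77.152 − 128.1082) / 3.27 = −2.5 km.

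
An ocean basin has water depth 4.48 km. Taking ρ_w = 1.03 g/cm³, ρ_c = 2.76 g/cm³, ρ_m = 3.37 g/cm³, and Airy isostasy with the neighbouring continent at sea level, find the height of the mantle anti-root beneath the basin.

In Airy isostatic equilibrium: replacing crust with seawater at the top is compensated by replacing crust with mantle at the base: d (ρ_c − ρ_w) = a (ρ_m − ρ_c).
a = d (ρ_c − ρ_w)/(ρ_m − ρ_c) = 4.48 km × 1.73/0.61 = 12.7 km.

12.7 km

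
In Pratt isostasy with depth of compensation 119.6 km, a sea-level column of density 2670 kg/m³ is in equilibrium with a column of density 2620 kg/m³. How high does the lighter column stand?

ρ_ref D = ρ (D + h) → h = D (ρ_ref − ρ)/ρ.
h = 119.6 km × (2670 − 2620)/2620 = 2.28 km.

2.28 km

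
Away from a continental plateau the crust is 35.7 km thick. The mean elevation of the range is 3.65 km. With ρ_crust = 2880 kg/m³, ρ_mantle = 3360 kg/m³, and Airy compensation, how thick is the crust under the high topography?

61.2 km

Root depth r = h ρ_c / (ρ_m − ρ_c) = 3.65 km × 2880 / 480 = 21.9 km.
Total thickness = T + h + r = 35.7 km + 3.65 km + 21.9 km = 61.2 km.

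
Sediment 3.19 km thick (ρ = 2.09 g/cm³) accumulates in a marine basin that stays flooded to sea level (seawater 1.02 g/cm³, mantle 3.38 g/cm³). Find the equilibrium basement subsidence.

1.45 km

Submarine loading: the sediment displaces seawater, and the subsidence is in turn flooded, so s (ρ_m − ρ_w) = t (ρ_sed − ρ_w).
s = 3.19 km × (2.09 − 1.02) / (3.38 − 1.02) = 1.45 km.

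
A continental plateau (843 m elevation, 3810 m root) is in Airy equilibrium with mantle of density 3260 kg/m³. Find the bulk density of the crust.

ρ_c h = (ρ_m − ρ_c) r → ρ_c (h + r) = ρ_m r → ρ_c = ρ_m r / (h + r).
ρ_c = 3260 × 3810 m / (843 m + 3810 m) = 2670 kg/m³.

2670 kg/m³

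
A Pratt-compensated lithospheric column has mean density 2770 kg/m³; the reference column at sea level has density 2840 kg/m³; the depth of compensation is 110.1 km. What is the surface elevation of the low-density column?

2.78 km

ρ_ref D = ρ (D + h) → h = D (ρ_ref − ρ)/ρ.
h = 110.1 km × (2840 − 2770)/2770 = 2.78 km.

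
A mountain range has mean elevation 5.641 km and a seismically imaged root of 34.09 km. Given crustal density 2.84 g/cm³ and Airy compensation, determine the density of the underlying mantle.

3.31 g/cm³

Airy balance: ρ_c h = (ρ_m − ρ_c) r → ρ_m = ρ_c (1 + h/r).
ρ_m = 2.84 × (1 + 5.641 km/34.09 km) = 3.31 g/cm³.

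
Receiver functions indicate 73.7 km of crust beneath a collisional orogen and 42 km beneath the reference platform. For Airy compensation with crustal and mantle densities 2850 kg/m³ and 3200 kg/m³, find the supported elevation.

3.47 km

Excess crust Δ = 73.7 km − 42 km = 31.7 km, split between elevation h and root r with h + r = Δ.
Airy balance ρ_c h = (ρ_m − ρ_c) r gives r = h ρ_c/(ρ_m − ρ_c), so h (1 + ρ_c/(ρ_m − ρ_c)) = Δ, i.e. h = Δ (ρ_m − ρ_c)/ρ_m.
h = 31.7 km × 350/3200 = 3.47 km.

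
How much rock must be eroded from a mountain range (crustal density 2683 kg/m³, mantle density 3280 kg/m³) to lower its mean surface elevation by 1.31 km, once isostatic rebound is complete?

7.2 km

Net drop Δ = e − u = e − e ρ_c/ρ_m = e (ρ_m − ρ_c)/ρ_m.
e = Δ ρ_m/(ρ_m − ρ_c) = 1.31 km × 3280/597 = 7.2 km.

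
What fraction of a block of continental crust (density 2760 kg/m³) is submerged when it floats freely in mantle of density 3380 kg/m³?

Submerged fraction = ρ_obj/ρ_fluid = 2760/3380 = 0.817.

0.817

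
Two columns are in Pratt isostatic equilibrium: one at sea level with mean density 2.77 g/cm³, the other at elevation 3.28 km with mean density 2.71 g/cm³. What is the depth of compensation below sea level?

148 km

ρ_ref D = ρ (D + h) → D (ρ_ref − ρ) = ρ h.
D = ρ h/(ρ_ref − ρ) = 2.71 × 3.28 km/(2.77 − 2.71) = 148 km.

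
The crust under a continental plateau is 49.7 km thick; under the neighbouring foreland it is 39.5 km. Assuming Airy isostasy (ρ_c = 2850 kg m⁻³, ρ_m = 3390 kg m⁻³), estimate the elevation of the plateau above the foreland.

1.62 km

Excess crust Δ = 49.7 km − 39.5 km = 10.2 km, split between elevation h and root r with h + r = Δ.
Airy balance ρ_c h = (ρ_m − ρ_c) r gives r = h ρ_c/(ρ_m − ρ_c), so h (1 + ρ_c/(ρ_m − ρ_c)) = Δ, i.e. h = Δ (ρ_m − ρ_c)/ρ_m.
h = 10.2 km × 540/3390 = 1.62 km.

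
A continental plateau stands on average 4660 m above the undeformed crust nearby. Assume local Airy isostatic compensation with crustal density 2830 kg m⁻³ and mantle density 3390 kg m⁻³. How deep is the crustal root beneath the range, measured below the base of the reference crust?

In Airy isostatic equilibrium: the weight of the topography is balanced by the buoyancy of the root, ρ_c h = (ρ_m − ρ_c) r.
r = h · ρ_c / (ρ_m − ρ_c) = 4660 m × 2830 / (3390 − 2830) = 23500 m.

23500 m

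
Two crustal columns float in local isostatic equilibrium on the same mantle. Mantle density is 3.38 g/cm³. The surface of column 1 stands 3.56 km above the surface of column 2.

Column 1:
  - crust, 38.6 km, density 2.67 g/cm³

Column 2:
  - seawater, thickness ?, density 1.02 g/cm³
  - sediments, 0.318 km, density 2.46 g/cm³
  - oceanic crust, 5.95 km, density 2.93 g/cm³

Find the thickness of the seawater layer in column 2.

Take the compensation level at the base of the deeper column (depth z_c below the surface of column 1) and equate Σ ρ_i t_i down to z_c; mantle fills any gap and the z_c terms cancel.
Column 1: 38.6×2.67 + (z_c − 38.6)×3.38
Column 2: 3.56×0 + x×1.02 + 0.318×2.46 + 5.95×2.93 + (z_c − 3.56 − 6.268 − x)×3.38
The z_c×3.38 term appears on both sides and cancels. Collect the known terms of each column as K = Σ(ρt)_known − 3.38 × (depth of known layers): K_1 = 103.062 − 3.38×38.6 = −27.406; K_2 = 18.21578 − 3.38×(3.56 + 6.268) = −15.00286.
Balance: K_1 = K_2 − x×(3.38 − 1.02), so x = (K_2 − K_1)/(3.38 − 1.02) = 12.4031/2.36 = 5.26 km.

5.26 km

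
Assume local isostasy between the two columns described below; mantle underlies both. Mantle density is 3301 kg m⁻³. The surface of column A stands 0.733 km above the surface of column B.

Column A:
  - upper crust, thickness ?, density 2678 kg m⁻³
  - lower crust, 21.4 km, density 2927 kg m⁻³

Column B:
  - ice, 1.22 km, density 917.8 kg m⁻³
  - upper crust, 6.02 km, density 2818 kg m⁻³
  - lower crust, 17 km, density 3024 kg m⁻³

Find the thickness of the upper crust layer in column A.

Take the compensation level at the base of the deeper column (depth z_c below the surface of column A) and equate Σ ρ_i t_i down to z_c; mantle fills any gap and the z_c terms cancel.
Column A: x×2678 + 21.4×2927 + (z_c − 21.4 − x)×3301
Column B: 0.733×0 + 1.22×917.8 + 6.02×2818 + 17×3024 + (z_c − 0.733 − 24.24)×3301
The z_c×3301 term appears on both sides and cancels. Collect the known terms of each column as K = Σ(ρt)_known − 3301 × (depth of known layers): K_A = 62637.8 − 3301×21.4 = −8003.6; K_B = 69492.076 − 3301×(0.733 + 24.24) = −12943.797.
Balance: K_A − x×(3301 − 2678) = K_B, so x = (K_A − K_B)/(3301 − 2678) = 4940.2/623 = 7.93 km.

7.93 km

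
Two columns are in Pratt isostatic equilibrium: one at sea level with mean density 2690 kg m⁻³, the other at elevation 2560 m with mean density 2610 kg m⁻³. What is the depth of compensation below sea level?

ρ_ref D = ρ (D + h) → D (ρ_ref − ρ) = ρ h.
D = ρ h/(ρ_ref − ρ) = 2610 × 2560 m/(2690 − 2610) = 83500 m.

83500 m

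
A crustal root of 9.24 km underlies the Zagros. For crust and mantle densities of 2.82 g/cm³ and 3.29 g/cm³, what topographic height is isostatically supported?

1.54 km

Isostatic balance requires: ρ_c h = (ρ_m − ρ_c) r.
h = r (ρ_m − ρ_c) / ρ_c = 9.24 km × (3.29 − 2.82) / 2.82 = 1.54 km.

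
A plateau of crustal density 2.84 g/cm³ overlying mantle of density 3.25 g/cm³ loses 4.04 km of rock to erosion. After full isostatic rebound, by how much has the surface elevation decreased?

0.51 km

Rebound u = e ρ_c/ρ_m = 4.04 km × 2.84/3.25 = 3.53 km.
Net surface drop = e − u = 4.04 km − 3.53 km = e (ρ_m − ρ_c)/ρ_m = 0.51 km.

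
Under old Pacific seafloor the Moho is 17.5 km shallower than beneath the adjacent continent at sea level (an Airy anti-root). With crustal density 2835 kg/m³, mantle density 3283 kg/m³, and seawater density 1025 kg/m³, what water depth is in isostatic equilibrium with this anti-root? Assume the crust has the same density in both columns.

Replacing a thickness d of crust by seawater at the top must be balanced by replacing crust with mantle at the base: d (ρ_c − ρ_w) = a (ρ_m − ρ_c).
d = a (ρ_m − ρ_c)/(ρ_c − ρ_w) = 17.5 km × 448/1810 = 4.33 km.

4.33 km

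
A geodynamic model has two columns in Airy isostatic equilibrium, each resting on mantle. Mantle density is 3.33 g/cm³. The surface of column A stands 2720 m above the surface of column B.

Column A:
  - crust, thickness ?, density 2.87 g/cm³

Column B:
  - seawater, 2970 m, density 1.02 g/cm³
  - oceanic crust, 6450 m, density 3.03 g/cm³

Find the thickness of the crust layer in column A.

Take the compensation level at the base of the deeper column (depth z_c below the surface of column A) and equate Σ ρ_i t_i down to z_c; mantle fills any gap and the z_c terms cancel.
Column A: x×2.87 + (z_c − 0 − x)×3.33
Column B: 2720×0 + 2970×1.02 + 6450×3.03 + (z_c − 2720 − 9420)×3.33
The z_c×3.33 term appears on both sides and cancels. Collect the known terms of each column as K = Σ(ρt)_known − 3.33 × (depth of known layers): K_A = 0 − 3.33×0 = 0; K_B = 22572.9 − 3.33×(2720 + 9420) = −17853.3.
Balance: K_A − x×(3.33 − 2.87) = K_B, so x = (K_A − K_B)/(3.33 − 2.87) = 17853.3/0.46 = 38800 m.

38800 m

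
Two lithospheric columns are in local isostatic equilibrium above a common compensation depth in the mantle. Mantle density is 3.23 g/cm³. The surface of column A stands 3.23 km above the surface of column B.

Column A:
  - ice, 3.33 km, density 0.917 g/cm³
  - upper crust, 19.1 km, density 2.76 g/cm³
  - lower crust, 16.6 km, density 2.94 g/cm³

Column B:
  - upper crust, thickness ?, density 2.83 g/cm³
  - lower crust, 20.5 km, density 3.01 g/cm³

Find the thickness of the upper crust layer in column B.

Take the compensation level at the base of the deeper column (depth z_c below the surface of column A) and equate Σ ρ_i t_i down to z_c; mantle fills any gap and the z_c terms cancel.
Column A: 3.33×0.917 + 19.1×2.76 + 16.6×2.94 + (z_c − 39.03)×3.23
Column B: 3.23×0 + x×2.83 + 20.5×3.01 + (z_c − 3.23 − 20.5 − x)×3.23
The z_c×3.23 term appears on both sides and cancels. Collect the known terms of each column as K = Σ(ρt)_known − 3.23 × (depth of known layers): K_A = 104.57361 − 3.23×39.03 = −21.49329; K_B = 61.705 − 3.23×(3.23 + 20.5) = −14.9429.
Balance: K_A = K_B − x×(3.23 − 2.83), so x = (K_B − K_A)/(3.23 − 2.83) = 6.55039/0.4 = 16.4 km.

16.4 km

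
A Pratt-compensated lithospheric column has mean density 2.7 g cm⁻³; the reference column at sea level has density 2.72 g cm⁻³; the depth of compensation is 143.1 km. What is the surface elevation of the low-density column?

ρ_ref D = ρ (D + h) → h = D (ρ_ref − ρ)/ρ.
h = 143.1 km × (2.72 − 2.7)/2.7 = 1.06 km.

1.06 km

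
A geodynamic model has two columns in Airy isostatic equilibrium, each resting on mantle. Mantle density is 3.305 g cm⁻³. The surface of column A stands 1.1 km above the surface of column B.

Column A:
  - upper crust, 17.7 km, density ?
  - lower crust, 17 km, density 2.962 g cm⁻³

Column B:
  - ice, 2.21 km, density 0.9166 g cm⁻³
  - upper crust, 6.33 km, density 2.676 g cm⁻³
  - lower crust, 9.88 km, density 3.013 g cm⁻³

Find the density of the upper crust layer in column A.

2.74 g cm⁻³

Take the compensation level at the base of the deeper column (depth z_c below the surface of column A) and equate Σ ρ_i t_i down to z_c; mantle fills any gap and the z_c terms cancel.
Column A: 17.7×ρ + 17×2.962 + (z_c − 34.7)×3.305
Column B: 1.1×0 + 2.21×0.9166 + 6.33×2.676 + 9.88×3.013 + (z_c − 1.1 − 18.42)×3.305
The z_c×3.305 term appears on both sides and cancels. Collect the known terms of each column as K = Σ(ρt)_known − 3.305 × (depth of known layers): K_A = 50.354 − 3.305×34.7 = −64.3295; K_B = 48.733206 − 3.305×(1.1 + 18.42) = −15.780394.
Balance: K_A + 17.7×ρ = K_B, so ρ = (K_B − K_A)/17.7 = 48.5491/17.7 = 2.74 g cm⁻³.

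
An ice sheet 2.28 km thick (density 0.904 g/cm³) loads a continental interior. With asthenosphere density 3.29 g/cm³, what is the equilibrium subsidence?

0.626 km

Equating mass per unit area of the two columns: the ice load ρ_ice t is balanced by mantle displaced below, ρ_m s.
s = t ρ_ice / ρ_m = 2.28 km × 0.904/3.29 = 0.626 km.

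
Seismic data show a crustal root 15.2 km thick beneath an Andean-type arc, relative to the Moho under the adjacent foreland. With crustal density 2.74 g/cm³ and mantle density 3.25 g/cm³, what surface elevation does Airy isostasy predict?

Balancing pressure at the compensation depth: ρ_c h = (ρ_m − ρ_c) r.
h = r (ρ_m − ρ_c) / ρ_c = 15.2 km × (3.25 − 2.74) / 2.74 = 2.83 km.

2.83 km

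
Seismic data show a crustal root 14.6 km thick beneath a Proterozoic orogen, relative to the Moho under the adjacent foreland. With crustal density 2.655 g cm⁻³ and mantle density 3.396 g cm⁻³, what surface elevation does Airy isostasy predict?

By Archimedes' principle applied to the lithosphere: ρ_c h = (ρ_m − ρ_c) r.
h = r (ρ_m − ρ_c) / ρ_c = 14.6 km × (3.396 − 2.655) / 2.655 = 4.07 km.

4.07 km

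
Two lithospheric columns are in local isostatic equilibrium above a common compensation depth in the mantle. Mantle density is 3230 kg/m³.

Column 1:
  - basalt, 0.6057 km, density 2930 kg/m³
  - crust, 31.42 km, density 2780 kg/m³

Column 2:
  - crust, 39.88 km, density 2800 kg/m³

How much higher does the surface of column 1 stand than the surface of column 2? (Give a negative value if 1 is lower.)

−0.875 km

For any compensation level in the mantle, the mantle terms cancel and isostasy reduces to e = (Σt_1 − Σt_2) − (Σ(ρt)_1 − Σ(ρt)_2) / ρ_m.
Σt_1 = 32.0257 km; Σt_2 = 39.88 km; Σ(ρt)_1 = 89122.301; Σ(ρt)_2 = 111664 (in km·kg/m³).
e = (32.0257 − 39.88) − (89122.301 − 111664) / 3230 = −0.875 km.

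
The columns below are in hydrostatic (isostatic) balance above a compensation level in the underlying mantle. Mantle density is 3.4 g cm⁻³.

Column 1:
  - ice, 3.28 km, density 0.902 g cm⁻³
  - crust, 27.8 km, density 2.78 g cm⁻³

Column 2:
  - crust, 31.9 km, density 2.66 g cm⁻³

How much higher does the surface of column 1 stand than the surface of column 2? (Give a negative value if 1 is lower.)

0.536 km

For any compensation level in the mantle, the mantle terms cancel and isostasy reduces to e = (Σt_1 − Σt_2) − (Σ(ρt)_1 − Σ(ρt)_2) / ρ_m.
Σt_1 = 31.08 km; Σt_2 = 31.9 km; Σ(ρt)_1 = 80.24256; Σ(ρt)_2 = 84.854 (in km·g cm⁻³).
e = (31.08 − 31.9) − (80.24256 − 84.854) / 3.4 = 0.536 km.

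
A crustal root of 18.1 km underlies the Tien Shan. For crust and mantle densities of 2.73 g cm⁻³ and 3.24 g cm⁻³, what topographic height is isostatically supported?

3.38 km

In Airy isostatic equilibrium: ρ_c h = (ρ_m − ρ_c) r.
h = r (ρ_m − ρ_c) / ρ_c = 18.1 km × (3.24 − 2.73) / 2.73 = 3.38 km.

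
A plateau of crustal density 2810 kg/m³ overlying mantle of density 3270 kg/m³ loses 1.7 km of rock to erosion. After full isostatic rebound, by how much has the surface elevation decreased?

0.239 km

Rebound u = e ρ_c/ρ_m = 1.7 km × 2810/3270 = 1.461 km.
Net surface drop = e − u = 1.7 km − 1.461 km = e (ρ_m − ρ_c)/ρ_m = 0.239 km.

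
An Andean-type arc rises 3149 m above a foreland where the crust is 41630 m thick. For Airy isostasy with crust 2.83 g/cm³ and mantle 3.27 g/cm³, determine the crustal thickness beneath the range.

65000 m

Root depth r = h ρ_c / (ρ_m − ρ_c) = 3149 m × 2.83 / 0.44 = 20250 m.
Total thickness = T + h + r = 41630 m + 3149 m + 20250 m = 65000 m.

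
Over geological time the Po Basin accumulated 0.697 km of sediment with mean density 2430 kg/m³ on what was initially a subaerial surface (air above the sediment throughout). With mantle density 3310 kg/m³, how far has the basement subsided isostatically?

0.512 km

Subaerial load: s = t ρ_sed / ρ_m = 0.697 km × 2430/3310 = 0.512 km.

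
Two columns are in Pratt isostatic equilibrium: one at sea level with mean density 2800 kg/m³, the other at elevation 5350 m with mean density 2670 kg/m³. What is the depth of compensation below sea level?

110000 m

ρ_ref D = ρ (D + h) → D (ρ_ref − ρ) = ρ h.
D = ρ h/(ρ_ref − ρ) = 2670 × 5350 m/(2800 − 2670) = 110000 m.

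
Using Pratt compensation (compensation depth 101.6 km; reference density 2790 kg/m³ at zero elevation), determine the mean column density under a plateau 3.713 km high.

2690 kg/m³

Pratt balance: ρ_ref D = ρ (D + h).
ρ = ρ_ref D/(D + h) = 2790 × 101.6 km/(101.6 km + 3.713 km) = 2690 kg/m³.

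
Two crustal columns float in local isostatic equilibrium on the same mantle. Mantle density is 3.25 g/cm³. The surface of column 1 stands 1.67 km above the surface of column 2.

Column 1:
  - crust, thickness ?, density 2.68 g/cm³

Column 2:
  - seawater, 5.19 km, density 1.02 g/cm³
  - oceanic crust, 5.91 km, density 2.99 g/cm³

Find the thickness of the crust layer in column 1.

32.5 km

Take the compensation level at the base of the deeper column (depth z_c below the surface of column 1) and equate Σ ρ_i t_i down to z_c; mantle fills any gap and the z_c terms cancel.
Column 1: x×2.68 + (z_c − 0 − x)×3.25
Column 2: 1.67×0 + 5.19×1.02 + 5.91×2.99 + (z_c − 1.67 − 11.1)×3.25
The z_c×3.25 term appears on both sides and cancels. Collect the known terms of each column as K = Σ(ρt)_known − 3.25 × (depth of known layers): K_1 = 0 − 3.25×0 = 0; K_2 = 22.9647 − 3.25×(1.67 + 11.1) = −18.5378.
Balance: K_1 − x×(3.25 − 2.68) = K_2, so x = (K_1 − K_2)/(3.25 − 2.68) = 18.5378/0.57 = 32.5 km.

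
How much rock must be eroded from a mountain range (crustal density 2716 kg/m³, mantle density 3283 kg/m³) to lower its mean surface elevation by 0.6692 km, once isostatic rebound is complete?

3.87 km

Net drop Δ = e − u = e − e ρ_c/ρ_m = e (ρ_m − ρ_c)/ρ_m.
e = Δ ρ_m/(ρ_m − ρ_c) = 0.6692 km × 3283/567 = 3.87 km.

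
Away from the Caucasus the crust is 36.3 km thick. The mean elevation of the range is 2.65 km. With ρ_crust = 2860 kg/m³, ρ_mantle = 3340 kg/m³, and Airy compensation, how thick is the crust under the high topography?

54.7 km

Root depth r = h ρ_c / (ρ_m − ρ_c) = 2.65 km × 2860 / 480 = 15.79 km.
Total thickness = T + h + r = 36.3 km + 2.65 km + 15.79 km = 54.7 km.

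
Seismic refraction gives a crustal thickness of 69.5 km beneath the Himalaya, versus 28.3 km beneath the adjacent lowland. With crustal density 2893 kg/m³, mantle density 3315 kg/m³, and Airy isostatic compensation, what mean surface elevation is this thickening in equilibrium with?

Excess crust Δ = 69.5 km − 28.3 km = 41.2 km, split between elevation h and root r with h + r = Δ.
Airy balance ρ_c h = (ρ_m − ρ_c) r gives r = h ρ_c/(ρ_m − ρ_c), so h (1 + ρ_c/(ρ_m − ρ_c)) = Δ, i.e. h = Δ (ρ_m − ρ_c)/ρ_m.
h = 41.2 km × 422/3315 = 5.24 km.

5.24 km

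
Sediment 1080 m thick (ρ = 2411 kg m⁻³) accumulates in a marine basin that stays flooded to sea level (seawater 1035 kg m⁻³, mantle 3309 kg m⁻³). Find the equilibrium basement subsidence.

Submarine loading: the sediment displaces seawater, and the subsidence is in turn flooded, so s (ρ_m − ρ_w) = t (ρ_sed − ρ_w).
s = 1080 m × (2411 − 1035) / (3309 − 1035) = 654 m.

654 m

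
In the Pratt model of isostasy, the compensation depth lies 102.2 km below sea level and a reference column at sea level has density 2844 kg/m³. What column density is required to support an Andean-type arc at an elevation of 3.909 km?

Pratt balance: ρ_ref D = ρ (D + h).
ρ = ρ_ref D/(D + h) = 2844 × 102.2 km/(102.2 km + 3.909 km) = 2740 kg/m³.

2740 kg/m³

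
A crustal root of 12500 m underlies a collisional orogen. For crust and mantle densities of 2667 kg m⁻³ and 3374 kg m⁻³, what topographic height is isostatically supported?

By Archimedes' principle applied to the lithosphere: ρ_c h = (ρ_m − ρ_c) r.
h = r (ρ_m − ρ_c) / ρ_c = 12500 m × (3374 − 2667) / 2667 = 3310 m.

3310 m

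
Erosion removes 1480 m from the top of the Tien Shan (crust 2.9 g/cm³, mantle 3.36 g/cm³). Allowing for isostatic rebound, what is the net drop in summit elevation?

Rebound u = e ρ_c/ρ_m = 1480 m × 2.9/3.36 = 1277 m.
Net surface drop = e − u = 1480 m − 1277 m = e (ρ_m − ρ_c)/ρ_m = 203 m.

203 m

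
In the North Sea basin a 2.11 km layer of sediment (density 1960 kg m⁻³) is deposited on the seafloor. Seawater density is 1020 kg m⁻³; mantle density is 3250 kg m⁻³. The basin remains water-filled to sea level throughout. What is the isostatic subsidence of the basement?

0.889 km

Submarine loading: the sediment displaces seawater, and the subsidence is in turn flooded, so s (ρ_m − ρ_w) = t (ρ_sed − ρ_w).
s = 2.11 km × (1960 − 1020) / (3250 − 1020) = 0.889 km.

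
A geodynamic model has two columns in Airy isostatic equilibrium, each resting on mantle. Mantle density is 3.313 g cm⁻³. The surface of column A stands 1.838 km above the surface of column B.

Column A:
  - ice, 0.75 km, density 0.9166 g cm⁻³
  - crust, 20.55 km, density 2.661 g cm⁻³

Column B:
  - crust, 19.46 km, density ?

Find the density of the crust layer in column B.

Take the compensation level at the base of the deeper column (depth z_c below the surface of column A) and equate Σ ρ_i t_i down to z_c; mantle fills any gap and the z_c terms cancel.
Column A: 0.75×0.9166 + 20.55×2.661 + (z_c − 21.3)×3.313
Column B: 1.838×0 + 19.46×ρ + (z_c − 1.838 − 19.46)×3.313
The z_c×3.313 term appears on both sides and cancels. Collect the known terms of each column as K = Σ(ρt)_known − 3.313 × (depth of known layers): K_A = 55.371 − 3.313×21.3 = −15.1959; K_B = 0 − 3.313×(1.838 + 19.46) = −70.560274.
Balance: K_A = K_B + 19.46×ρ, so ρ = (K_A − K_B)/19.46 = 55.3644/19.46 = 2.85 g cm⁻³.

2.85 g cm⁻³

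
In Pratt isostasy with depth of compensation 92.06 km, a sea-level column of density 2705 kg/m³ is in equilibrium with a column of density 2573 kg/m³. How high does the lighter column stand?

ρ_ref D = ρ (D + h) → h = D (ρ_ref − ρ)/ρ.
h = 92.06 km × (2705 − 2573)/2573 = 4.72 km.

4.72 km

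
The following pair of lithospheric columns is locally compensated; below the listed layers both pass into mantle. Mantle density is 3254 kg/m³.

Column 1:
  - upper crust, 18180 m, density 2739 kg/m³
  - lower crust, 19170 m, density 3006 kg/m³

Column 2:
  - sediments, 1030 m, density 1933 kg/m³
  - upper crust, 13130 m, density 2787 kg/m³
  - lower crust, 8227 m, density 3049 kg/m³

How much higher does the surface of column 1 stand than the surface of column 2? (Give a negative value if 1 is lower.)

For any compensation level in the mantle, the mantle terms cancel and isostasy reduces to e = (Σt_1 − Σt_2) − (Σ(ρt)_1 − Σ(ρt)_2) / ρ_m.
Σt_1 = 37350 m; Σt_2 = 22387 m; Σ(ρt)_1 = 107420040; Σ(ρt)_2 = 63668423 (in m·kg/m³).
e = (37350 − 22387) − (107420040 − 63668423) / 3254 = 1520 m.

1520 m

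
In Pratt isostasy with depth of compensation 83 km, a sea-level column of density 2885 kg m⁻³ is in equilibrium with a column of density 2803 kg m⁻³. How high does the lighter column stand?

2.43 km

ρ_ref D = ρ (D + h) → h = D (ρ_ref − ρ)/ρ.
h = 83 km × (2885 − 2803)/2803 = 2.43 km.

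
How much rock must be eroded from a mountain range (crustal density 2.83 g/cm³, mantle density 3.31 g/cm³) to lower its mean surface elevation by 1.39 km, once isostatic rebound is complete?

Net drop Δ = e − u = e − e ρ_c/ρ_m = e (ρ_m − ρ_c)/ρ_m.
e = Δ ρ_m/(ρ_m − ρ_c) = 1.39 km × 3.31/0.48 = 9.59 km.

9.59 km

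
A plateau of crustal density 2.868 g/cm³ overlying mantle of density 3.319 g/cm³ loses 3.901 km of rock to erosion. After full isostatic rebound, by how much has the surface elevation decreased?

Rebound u = e ρ_c/ρ_m = 3.901 km × 2.868/3.319 = 3.371 km.
Net surface drop = e − u = 3.901 km − 3.371 km = e (ρ_m − ρ_c)/ρ_m = 0.53 km.

0.53 km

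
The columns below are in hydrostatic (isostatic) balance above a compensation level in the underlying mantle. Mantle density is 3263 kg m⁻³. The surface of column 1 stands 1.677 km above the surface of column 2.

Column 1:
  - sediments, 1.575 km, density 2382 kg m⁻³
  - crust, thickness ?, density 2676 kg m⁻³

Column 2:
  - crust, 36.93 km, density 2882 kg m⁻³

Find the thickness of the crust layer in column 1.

30.9 km

Take the compensation level at the base of the deeper column (depth z_c below the surface of column 1) and equate Σ ρ_i t_i down to z_c; mantle fills any gap and the z_c terms cancel.
Column 1: 1.575×2382 + x×2676 + (z_c − 1.575 − x)×3263
Column 2: 1.677×0 + 36.93×2882 + (z_c − 1.677 − 36.93)×3263
The z_c×3263 term appears on both sides and cancels. Collect the known terms of each column as K = Σ(ρt)_known − 3263 × (depth of known layers): K_1 = 3751.65 − 3263×1.575 = −1387.575; K_2 = 106432.26 − 3263×(1.677 + 36.93) = −19542.381.
Balance: K_1 − x×(3263 − 2676) = K_2, so x = (K_1 − K_2)/(3263 − 2676) = 18154.8/587 = 30.9 km.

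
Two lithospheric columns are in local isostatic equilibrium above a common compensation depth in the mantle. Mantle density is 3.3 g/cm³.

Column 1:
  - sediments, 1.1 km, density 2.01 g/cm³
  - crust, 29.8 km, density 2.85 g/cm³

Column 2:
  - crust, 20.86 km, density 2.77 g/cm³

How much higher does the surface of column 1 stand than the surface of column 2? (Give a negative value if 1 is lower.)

1.14 km

For any compensation level in the mantle, the mantle terms cancel and isostasy reduces to e = (Σt_1 − Σt_2) − (Σ(ρt)_1 − Σ(ρt)_2) / ρ_m.
Σt_1 = 30.9 km; Σt_2 = 20.86 km; Σ(ρt)_1 = 87.141; Σ(ρt)_2 = 57.7822 (in km·g/cm³).
e = (30.9 − 20.86) − (87.141 − 57.7822) / 3.3 = 1.14 km.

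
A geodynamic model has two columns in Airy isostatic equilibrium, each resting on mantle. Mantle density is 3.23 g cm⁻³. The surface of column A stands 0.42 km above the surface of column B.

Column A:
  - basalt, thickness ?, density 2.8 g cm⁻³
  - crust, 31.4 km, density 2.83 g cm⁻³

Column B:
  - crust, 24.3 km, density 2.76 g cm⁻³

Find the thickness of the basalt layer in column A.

Take the compensation level at the base of the deeper column (depth z_c below the surface of column A) and equate Σ ρ_i t_i down to z_c; mantle fills any gap and the z_c terms cancel.
Column A: x×2.8 + 31.4×2.83 + (z_c − 31.4 − x)×3.23
Column B: 0.42×0 + 24.3×2.76 + (z_c − 0.42 − 24.3)×3.23
The z_c×3.23 term appears on both sides and cancels. Collect the known terms of each column as K = Σ(ρt)_known − 3.23 × (depth of known layers): K_A = 88.862 − 3.23×31.4 = −12.56; K_B = 67.068 − 3.23×(0.42 + 24.3) = −12.7776.
Balance: K_A − x×(3.23 − 2.8) = K_B, so x = (K_A − K_B)/(3.23 − 2.8) = 0.2176/0.43 = 0.506 km.

0.506 km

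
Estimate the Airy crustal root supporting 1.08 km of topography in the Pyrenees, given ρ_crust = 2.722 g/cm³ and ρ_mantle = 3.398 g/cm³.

Isostatic balance requires: the weight of the topography is balanced by the buoyancy of the root, ρ_c h = (ρ_m − ρ_c) r.
r = h · ρ_c / (ρ_m − ρ_c) = 1.08 km × 2.722 / (3.398 − 2.722) = 4.35 km.

4.35 km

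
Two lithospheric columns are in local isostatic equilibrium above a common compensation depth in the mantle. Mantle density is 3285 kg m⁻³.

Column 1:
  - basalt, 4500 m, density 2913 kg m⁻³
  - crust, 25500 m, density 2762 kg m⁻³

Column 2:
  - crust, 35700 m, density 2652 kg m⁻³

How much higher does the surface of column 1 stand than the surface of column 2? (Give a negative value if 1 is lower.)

For any compensation level in the mantle, the mantle terms cancel and isostasy reduces to e = (Σt_1 − Σt_2) − (Σ(ρt)_1 − Σ(ρt)_2) / ρ_m.
Σt_1 = 30000 m; Σt_2 = 35700 m; Σ(ρt)_1 = 83539500; Σ(ρt)_2 = 94676400 (in m·kg m⁻³).
e = (30000 − 35700) − (83539500 − 94676400) / 3285 = −2310 m.

−2310 m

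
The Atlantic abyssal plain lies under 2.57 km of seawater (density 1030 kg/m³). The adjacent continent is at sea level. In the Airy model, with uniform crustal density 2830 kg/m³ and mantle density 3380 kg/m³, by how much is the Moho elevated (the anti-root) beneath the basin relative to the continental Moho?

8.41 km

Balancing pressure at the compensation depth: replacing crust with seawater at the top is compensated by replacing crust with mantle at the base: d (ρ_c − ρ_w) = a (ρ_m − ρ_c).
a = d (ρ_c − ρ_w)/(ρ_m − ρ_c) = 2.57 km × 1800/550 = 8.41 km.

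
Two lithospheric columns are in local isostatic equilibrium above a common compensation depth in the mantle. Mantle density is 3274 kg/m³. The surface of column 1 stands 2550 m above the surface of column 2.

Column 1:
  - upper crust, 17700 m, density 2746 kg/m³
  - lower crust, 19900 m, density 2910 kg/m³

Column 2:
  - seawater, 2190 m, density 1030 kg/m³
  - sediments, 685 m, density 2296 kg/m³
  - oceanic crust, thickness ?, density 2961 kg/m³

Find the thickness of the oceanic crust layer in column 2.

8490 m

Take the compensation level at the base of the deeper column (depth z_c below the surface of column 1) and equate Σ ρ_i t_i down to z_c; mantle fills any gap and the z_c terms cancel.
Column 1: 17700×2746 + 19900×2910 + (z_c − 37600)×3274
Column 2: 2550×0 + 2190×1030 + 685×2296 + x×2961 + (z_c − 2550 − 2875 − x)×3274
The z_c×3274 term appears on both sides and cancels. Collect the known terms of each column as K = Σ(ρt)_known − 3274 × (depth of known layers): K_1 = 106513200 − 3274×37600 = −16589200; K_2 = 3828460 − 3274×(2550 + 2875) = −13932990.
Balance: K_1 = K_2 − x×(3274 − 2961), so x = (K_2 − K_1)/(3274 − 2961) = 2656210/313 = 8490 m.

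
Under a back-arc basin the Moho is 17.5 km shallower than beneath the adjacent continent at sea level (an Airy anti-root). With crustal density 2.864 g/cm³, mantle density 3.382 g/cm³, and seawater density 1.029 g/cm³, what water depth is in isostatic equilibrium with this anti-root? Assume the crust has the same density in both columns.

Replacing a thickness d of crust by seawater at the top must be balanced by replacing crust with mantle at the base: d (ρ_c − ρ_w) = a (ρ_m − ρ_c).
d = a (ρ_m − ρ_c)/(ρ_c − ρ_w) = 17.5 km × 0.518/1.835 = 4.94 km.

4.94 km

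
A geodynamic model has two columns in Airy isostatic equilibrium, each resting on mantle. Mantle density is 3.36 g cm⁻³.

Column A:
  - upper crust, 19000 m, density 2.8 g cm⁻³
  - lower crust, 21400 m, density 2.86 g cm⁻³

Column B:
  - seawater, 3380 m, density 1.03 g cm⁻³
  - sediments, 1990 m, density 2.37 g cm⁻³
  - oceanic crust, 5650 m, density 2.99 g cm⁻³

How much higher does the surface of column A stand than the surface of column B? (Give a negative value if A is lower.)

For any compensation level in the mantle, the mantle terms cancel and isostasy reduces to e = (Σt_A − Σt_B) − (Σ(ρt)_A − Σ(ρt)_B) / ρ_m.
Σt_A = 40400 m; Σt_B = 11020 m; Σ(ρt)_A = 114404; Σ(ρt)_B = 25091.2 (in m·g cm⁻³).
e = (40400 − 11020) − (114404 − 25091.2) / 3.36 = 2800 m.

2800 m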